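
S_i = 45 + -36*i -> [45, 9, -27, -63, -99]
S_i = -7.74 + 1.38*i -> [-7.74, -6.36, -4.98, -3.6, -2.22]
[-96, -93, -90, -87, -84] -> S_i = -96 + 3*i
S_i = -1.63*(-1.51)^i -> [-1.63, 2.46, -3.72, 5.61, -8.47]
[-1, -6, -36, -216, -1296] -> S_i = -1*6^i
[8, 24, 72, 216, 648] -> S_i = 8*3^i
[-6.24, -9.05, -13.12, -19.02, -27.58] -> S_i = -6.24*1.45^i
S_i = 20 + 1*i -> [20, 21, 22, 23, 24]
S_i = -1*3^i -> [-1, -3, -9, -27, -81]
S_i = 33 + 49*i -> [33, 82, 131, 180, 229]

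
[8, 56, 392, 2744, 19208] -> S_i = 8*7^i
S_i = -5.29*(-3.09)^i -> [-5.29, 16.35, -50.51, 156.07, -482.27]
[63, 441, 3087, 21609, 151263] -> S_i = 63*7^i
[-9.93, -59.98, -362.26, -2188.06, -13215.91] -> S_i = -9.93*6.04^i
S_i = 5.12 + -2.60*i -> [5.12, 2.52, -0.08, -2.68, -5.28]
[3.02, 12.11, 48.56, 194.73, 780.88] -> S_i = 3.02*4.01^i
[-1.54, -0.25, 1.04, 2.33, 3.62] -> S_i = -1.54 + 1.29*i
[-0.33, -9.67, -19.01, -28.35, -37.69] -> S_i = -0.33 + -9.34*i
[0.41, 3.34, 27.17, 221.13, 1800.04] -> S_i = 0.41*8.14^i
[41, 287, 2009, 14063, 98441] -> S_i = 41*7^i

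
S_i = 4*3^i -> [4, 12, 36, 108, 324]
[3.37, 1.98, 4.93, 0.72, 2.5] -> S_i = Random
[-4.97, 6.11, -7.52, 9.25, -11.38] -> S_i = -4.97*(-1.23)^i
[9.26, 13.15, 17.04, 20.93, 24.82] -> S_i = 9.26 + 3.89*i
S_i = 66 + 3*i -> [66, 69, 72, 75, 78]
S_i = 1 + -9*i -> [1, -8, -17, -26, -35]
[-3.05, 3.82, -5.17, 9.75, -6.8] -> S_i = Random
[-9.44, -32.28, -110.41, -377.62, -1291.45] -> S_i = -9.44*3.42^i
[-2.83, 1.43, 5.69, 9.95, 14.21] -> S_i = -2.83 + 4.26*i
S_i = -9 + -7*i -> [-9, -16, -23, -30, -37]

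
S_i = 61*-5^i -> [61, -305, 1525, -7625, 38125]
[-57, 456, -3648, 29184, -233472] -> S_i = -57*-8^i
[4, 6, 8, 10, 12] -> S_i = 4 + 2*i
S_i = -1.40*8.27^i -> [-1.4, -11.58, -95.75, -791.85, -6548.62]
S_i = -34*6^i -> [-34, -204, -1224, -7344, -44064]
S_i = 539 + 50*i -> [539, 589, 639, 689, 739]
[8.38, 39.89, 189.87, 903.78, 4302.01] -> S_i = 8.38*4.76^i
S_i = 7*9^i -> [7, 63, 567, 5103, 45927]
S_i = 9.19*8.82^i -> [9.19, 81.06, 714.91, 6305.53, 55614.73]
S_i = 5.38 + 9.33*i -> [5.38, 14.71, 24.04, 33.37, 42.7]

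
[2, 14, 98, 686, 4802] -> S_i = 2*7^i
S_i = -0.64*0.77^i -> [-0.64, -0.49, -0.38, -0.29, -0.22]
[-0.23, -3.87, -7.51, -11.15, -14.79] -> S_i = -0.23 + -3.64*i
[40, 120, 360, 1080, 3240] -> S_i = 40*3^i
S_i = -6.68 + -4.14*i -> [-6.68, -10.82, -14.96, -19.1, -23.24]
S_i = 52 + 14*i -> [52, 66, 80, 94, 108]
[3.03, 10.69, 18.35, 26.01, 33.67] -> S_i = 3.03 + 7.66*i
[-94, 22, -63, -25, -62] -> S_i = Random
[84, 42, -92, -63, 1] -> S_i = Random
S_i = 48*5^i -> [48, 240, 1200, 6000, 30000]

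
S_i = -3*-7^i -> [-3, 21, -147, 1029, -7203]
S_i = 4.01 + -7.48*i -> [4.01, -3.47, -10.95, -18.43, -25.91]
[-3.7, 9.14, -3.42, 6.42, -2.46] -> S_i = Random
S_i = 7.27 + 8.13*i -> [7.27, 15.4, 23.53, 31.66, 39.79]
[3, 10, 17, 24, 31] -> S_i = 3 + 7*i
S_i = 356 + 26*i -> [356, 382, 408, 434, 460]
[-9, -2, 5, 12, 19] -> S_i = -9 + 7*i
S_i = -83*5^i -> [-83, -415, -2075, -10375, -51875]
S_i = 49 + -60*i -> [49, -11, -71, -131, -191]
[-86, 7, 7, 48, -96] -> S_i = Random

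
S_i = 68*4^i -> [68, 272, 1088, 4352, 17408]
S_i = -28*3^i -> [-28, -84, -252, -756, -2268]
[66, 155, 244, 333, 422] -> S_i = 66 + 89*i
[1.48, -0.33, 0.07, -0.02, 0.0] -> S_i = 1.48*(-0.22)^i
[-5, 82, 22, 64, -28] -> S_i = Random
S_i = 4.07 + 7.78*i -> [4.07, 11.85, 19.63, 27.41, 35.19]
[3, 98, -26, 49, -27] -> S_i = Random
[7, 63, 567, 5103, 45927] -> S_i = 7*9^i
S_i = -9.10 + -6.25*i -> [-9.1, -15.35, -21.6, -27.85, -34.1]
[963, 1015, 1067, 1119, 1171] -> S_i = 963 + 52*i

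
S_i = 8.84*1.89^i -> [8.84, 16.71, 31.58, 59.68, 112.8]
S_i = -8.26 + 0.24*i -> [-8.26, -8.02, -7.78, -7.54, -7.3]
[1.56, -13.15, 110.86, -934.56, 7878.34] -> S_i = 1.56*(-8.43)^i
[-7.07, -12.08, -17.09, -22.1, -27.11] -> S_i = -7.07 + -5.01*i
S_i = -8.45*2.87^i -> [-8.45, -24.25, -69.6, -199.76, -573.3]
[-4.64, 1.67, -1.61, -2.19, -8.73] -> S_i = Random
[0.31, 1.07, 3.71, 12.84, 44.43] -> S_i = 0.31*3.46^i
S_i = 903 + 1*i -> [903, 904, 905, 906, 907]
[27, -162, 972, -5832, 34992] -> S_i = 27*-6^i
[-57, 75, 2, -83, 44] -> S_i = Random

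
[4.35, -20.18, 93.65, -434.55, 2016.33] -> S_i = 4.35*(-4.64)^i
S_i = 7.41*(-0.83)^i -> [7.41, -6.15, 5.1, -4.24, 3.52]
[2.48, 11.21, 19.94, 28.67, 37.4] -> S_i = 2.48 + 8.73*i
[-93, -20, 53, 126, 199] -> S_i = -93 + 73*i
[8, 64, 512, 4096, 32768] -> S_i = 8*8^i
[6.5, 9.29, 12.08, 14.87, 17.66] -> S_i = 6.50 + 2.79*i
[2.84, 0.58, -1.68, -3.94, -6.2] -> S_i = 2.84 + -2.26*i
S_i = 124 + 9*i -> [124, 133, 142, 151, 160]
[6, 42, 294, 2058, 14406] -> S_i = 6*7^i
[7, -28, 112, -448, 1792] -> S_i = 7*-4^i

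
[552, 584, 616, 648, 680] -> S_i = 552 + 32*i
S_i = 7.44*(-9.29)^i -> [7.44, -69.12, 642.1, -5965.13, 55416.08]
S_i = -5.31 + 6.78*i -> [-5.31, 1.47, 8.25, 15.03, 21.81]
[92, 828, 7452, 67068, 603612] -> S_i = 92*9^i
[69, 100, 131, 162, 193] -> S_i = 69 + 31*i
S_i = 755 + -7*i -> [755, 748, 741, 734, 727]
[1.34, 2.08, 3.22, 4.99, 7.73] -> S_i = 1.34*1.55^i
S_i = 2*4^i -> [2, 8, 32, 128, 512]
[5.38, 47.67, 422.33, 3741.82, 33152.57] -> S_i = 5.38*8.86^i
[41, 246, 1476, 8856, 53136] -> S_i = 41*6^i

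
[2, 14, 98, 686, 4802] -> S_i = 2*7^i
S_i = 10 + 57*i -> [10, 67, 124, 181, 238]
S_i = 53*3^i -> [53, 159, 477, 1431, 4293]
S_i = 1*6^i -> [1, 6, 36, 216, 1296]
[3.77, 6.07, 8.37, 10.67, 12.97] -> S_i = 3.77 + 2.30*i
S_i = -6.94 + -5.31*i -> [-6.94, -12.25, -17.56, -22.87, -28.18]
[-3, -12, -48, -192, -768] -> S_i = -3*4^i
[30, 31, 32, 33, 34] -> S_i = 30 + 1*i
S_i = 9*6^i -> [9, 54, 324, 1944, 11664]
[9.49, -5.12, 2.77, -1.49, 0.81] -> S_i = 9.49*(-0.54)^i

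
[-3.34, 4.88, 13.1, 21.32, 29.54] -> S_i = -3.34 + 8.22*i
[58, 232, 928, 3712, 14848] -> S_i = 58*4^i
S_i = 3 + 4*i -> [3, 7, 11, 15, 19]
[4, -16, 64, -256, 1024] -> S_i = 4*-4^i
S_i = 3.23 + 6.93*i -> [3.23, 10.16, 17.09, 24.02, 30.95]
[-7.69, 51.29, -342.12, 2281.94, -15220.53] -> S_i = -7.69*(-6.67)^i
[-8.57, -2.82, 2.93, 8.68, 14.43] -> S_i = -8.57 + 5.75*i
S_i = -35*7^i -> [-35, -245, -1715, -12005, -84035]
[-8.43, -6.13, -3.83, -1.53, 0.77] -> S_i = -8.43 + 2.30*i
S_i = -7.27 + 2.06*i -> [-7.27, -5.21, -3.15, -1.09, 0.97]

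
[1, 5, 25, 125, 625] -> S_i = 1*5^i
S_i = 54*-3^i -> [54, -162, 486, -1458, 4374]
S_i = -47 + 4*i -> [-47, -43, -39, -35, -31]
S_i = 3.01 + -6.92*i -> [3.01, -3.91, -10.83, -17.75, -24.67]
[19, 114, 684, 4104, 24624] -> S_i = 19*6^i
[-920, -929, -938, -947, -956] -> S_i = -920 + -9*i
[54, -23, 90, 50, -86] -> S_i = Random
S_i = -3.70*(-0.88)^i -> [-3.7, 3.26, -2.87, 2.52, -2.22]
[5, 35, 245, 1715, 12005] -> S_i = 5*7^i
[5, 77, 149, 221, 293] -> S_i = 5 + 72*i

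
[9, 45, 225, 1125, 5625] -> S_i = 9*5^i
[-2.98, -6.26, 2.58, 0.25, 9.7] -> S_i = Random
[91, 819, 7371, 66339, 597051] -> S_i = 91*9^i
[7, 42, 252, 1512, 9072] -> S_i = 7*6^i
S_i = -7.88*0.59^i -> [-7.88, -4.65, -2.74, -1.62, -0.95]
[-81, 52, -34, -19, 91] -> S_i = Random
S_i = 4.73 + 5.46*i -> [4.73, 10.19, 15.65, 21.11, 26.57]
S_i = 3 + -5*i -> [3, -2, -7, -12, -17]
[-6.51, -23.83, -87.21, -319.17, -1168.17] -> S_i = -6.51*3.66^i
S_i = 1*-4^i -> [1, -4, 16, -64, 256]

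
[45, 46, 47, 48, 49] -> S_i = 45 + 1*i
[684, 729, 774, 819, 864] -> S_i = 684 + 45*i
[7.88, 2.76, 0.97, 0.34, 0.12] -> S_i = 7.88*0.35^i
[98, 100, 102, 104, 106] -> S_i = 98 + 2*i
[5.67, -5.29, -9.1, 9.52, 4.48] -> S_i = Random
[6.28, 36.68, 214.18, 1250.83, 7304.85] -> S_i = 6.28*5.84^i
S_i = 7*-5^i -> [7, -35, 175, -875, 4375]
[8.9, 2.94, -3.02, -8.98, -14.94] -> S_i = 8.90 + -5.96*i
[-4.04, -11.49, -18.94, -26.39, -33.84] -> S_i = -4.04 + -7.45*i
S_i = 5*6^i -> [5, 30, 180, 1080, 6480]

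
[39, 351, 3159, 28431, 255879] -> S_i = 39*9^i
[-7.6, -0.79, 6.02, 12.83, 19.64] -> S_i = -7.60 + 6.81*i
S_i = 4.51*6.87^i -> [4.51, 30.98, 212.86, 1462.33, 10046.24]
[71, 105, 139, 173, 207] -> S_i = 71 + 34*i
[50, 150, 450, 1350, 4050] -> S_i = 50*3^i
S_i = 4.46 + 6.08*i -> [4.46, 10.54, 16.62, 22.7, 28.78]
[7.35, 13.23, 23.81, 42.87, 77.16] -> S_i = 7.35*1.80^i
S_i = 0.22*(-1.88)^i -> [0.22, -0.41, 0.78, -1.46, 2.75]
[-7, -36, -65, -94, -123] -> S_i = -7 + -29*i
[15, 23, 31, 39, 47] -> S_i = 15 + 8*i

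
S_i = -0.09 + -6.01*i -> [-0.09, -6.1, -12.11, -18.12, -24.13]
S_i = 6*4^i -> [6, 24, 96, 384, 1536]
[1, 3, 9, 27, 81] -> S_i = 1*3^i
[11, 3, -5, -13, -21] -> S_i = 11 + -8*i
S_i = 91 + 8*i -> [91, 99, 107, 115, 123]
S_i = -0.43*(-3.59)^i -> [-0.43, 1.54, -5.54, 19.9, -71.42]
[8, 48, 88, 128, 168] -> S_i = 8 + 40*i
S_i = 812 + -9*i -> [812, 803, 794, 785, 776]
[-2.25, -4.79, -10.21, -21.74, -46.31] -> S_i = -2.25*2.13^i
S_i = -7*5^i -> [-7, -35, -175, -875, -4375]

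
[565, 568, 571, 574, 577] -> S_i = 565 + 3*i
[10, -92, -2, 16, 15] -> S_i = Random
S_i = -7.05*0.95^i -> [-7.05, -6.7, -6.36, -6.04, -5.74]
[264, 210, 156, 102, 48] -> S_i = 264 + -54*i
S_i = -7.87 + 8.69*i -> [-7.87, 0.82, 9.51, 18.2, 26.89]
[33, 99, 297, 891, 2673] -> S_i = 33*3^i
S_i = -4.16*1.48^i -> [-4.16, -6.16, -9.11, -13.49, -19.96]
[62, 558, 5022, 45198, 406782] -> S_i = 62*9^i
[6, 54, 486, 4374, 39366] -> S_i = 6*9^i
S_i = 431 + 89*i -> [431, 520, 609, 698, 787]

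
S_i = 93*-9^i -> [93, -837, 7533, -67797, 610173]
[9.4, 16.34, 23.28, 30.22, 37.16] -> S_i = 9.40 + 6.94*i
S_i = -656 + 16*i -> [-656, -640, -624, -608, -592]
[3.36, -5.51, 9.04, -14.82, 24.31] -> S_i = 3.36*(-1.64)^i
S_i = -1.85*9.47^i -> [-1.85, -17.52, -165.91, -1571.16, -14878.93]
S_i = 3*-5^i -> [3, -15, 75, -375, 1875]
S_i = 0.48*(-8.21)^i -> [0.48, -3.94, 32.35, -265.63, 2180.79]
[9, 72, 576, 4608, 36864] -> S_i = 9*8^i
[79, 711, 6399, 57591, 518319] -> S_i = 79*9^i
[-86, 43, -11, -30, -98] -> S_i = Random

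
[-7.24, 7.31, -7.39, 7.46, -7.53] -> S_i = -7.24*(-1.01)^i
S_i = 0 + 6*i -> [0, 6, 12, 18, 24]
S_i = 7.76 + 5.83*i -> [7.76, 13.59, 19.42, 25.25, 31.08]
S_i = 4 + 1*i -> [4, 5, 6, 7, 8]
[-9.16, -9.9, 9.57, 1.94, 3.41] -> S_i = Random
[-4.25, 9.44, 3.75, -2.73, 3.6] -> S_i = Random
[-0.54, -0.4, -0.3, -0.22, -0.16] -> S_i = -0.54*0.74^i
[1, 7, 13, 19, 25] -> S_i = 1 + 6*i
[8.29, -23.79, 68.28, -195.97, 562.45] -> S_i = 8.29*(-2.87)^i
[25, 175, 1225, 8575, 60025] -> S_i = 25*7^i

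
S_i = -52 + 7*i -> [-52, -45, -38, -31, -24]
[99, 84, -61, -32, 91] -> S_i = Random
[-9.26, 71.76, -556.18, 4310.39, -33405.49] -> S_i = -9.26*(-7.75)^i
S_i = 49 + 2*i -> [49, 51, 53, 55, 57]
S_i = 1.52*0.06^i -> [1.52, 0.09, 0.01, 0.0, 0.0]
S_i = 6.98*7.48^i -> [6.98, 52.21, 390.53, 2921.19, 21850.52]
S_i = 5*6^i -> [5, 30, 180, 1080, 6480]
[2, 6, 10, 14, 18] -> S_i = 2 + 4*i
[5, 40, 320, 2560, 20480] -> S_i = 5*8^i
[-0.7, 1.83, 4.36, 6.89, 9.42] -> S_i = -0.70 + 2.53*i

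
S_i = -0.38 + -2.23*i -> [-0.38, -2.61, -4.84, -7.07, -9.3]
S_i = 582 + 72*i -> [582, 654, 726, 798, 870]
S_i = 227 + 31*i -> [227, 258, 289, 320, 351]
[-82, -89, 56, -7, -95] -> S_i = Random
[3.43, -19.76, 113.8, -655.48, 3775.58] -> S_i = 3.43*(-5.76)^i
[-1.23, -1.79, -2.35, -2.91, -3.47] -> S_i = -1.23 + -0.56*i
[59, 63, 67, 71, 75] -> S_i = 59 + 4*i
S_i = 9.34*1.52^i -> [9.34, 14.2, 21.58, 32.8, 49.86]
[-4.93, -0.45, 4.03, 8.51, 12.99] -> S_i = -4.93 + 4.48*i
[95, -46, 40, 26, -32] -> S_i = Random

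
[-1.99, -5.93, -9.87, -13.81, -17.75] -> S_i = -1.99 + -3.94*i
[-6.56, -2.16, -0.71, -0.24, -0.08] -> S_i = -6.56*0.33^i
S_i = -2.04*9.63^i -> [-2.04, -19.65, -189.18, -1821.83, -17544.27]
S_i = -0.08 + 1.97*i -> [-0.08, 1.89, 3.86, 5.83, 7.8]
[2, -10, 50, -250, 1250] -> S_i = 2*-5^i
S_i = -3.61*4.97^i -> [-3.61, -17.94, -89.17, -443.18, -2202.59]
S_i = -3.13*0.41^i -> [-3.13, -1.28, -0.53, -0.22, -0.09]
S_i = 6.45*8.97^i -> [6.45, 57.86, 518.97, 4655.19, 41757.02]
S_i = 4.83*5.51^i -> [4.83, 26.61, 146.64, 807.98, 4451.98]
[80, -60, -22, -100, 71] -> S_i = Random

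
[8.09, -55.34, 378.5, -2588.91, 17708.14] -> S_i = 8.09*(-6.84)^i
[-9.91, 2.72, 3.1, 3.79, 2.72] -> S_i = Random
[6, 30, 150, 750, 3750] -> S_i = 6*5^i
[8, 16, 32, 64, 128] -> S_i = 8*2^i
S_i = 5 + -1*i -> [5, 4, 3, 2, 1]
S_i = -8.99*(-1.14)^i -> [-8.99, 10.25, -11.68, 13.32, -15.18]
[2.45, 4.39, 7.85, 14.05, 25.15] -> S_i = 2.45*1.79^i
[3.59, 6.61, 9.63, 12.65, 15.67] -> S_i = 3.59 + 3.02*i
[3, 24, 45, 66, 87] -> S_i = 3 + 21*i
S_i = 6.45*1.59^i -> [6.45, 10.26, 16.31, 25.93, 41.22]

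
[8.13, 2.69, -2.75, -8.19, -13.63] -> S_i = 8.13 + -5.44*i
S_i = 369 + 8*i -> [369, 377, 385, 393, 401]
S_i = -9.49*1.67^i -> [-9.49, -15.85, -26.47, -44.2, -73.81]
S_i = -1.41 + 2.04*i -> [-1.41, 0.63, 2.67, 4.71, 6.75]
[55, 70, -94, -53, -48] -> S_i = Random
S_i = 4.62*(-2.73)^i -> [4.62, -12.61, 34.43, -94.0, 256.62]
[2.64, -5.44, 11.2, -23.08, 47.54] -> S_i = 2.64*(-2.06)^i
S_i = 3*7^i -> [3, 21, 147, 1029, 7203]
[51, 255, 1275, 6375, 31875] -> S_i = 51*5^i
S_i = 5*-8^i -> [5, -40, 320, -2560, 20480]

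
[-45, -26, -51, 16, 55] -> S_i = Random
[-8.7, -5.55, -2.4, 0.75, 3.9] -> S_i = -8.70 + 3.15*i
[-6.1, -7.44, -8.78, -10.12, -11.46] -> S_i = -6.10 + -1.34*i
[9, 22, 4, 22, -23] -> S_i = Random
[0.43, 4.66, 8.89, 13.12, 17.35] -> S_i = 0.43 + 4.23*i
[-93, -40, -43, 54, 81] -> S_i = Random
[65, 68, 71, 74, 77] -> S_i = 65 + 3*i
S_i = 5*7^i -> [5, 35, 245, 1715, 12005]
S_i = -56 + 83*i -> [-56, 27, 110, 193, 276]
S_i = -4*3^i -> [-4, -12, -36, -108, -324]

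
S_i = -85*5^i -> [-85, -425, -2125, -10625, -53125]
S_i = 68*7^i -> [68, 476, 3332, 23324, 163268]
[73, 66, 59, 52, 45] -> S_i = 73 + -7*i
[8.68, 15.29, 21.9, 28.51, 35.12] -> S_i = 8.68 + 6.61*i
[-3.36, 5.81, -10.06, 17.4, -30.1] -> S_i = -3.36*(-1.73)^i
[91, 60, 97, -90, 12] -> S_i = Random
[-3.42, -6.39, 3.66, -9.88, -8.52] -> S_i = Random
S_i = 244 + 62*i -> [244, 306, 368, 430, 492]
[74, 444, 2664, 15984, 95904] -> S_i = 74*6^i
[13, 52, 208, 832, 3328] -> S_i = 13*4^i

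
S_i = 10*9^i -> [10, 90, 810, 7290, 65610]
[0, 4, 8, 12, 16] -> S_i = 0 + 4*i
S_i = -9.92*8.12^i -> [-9.92, -80.55, -654.07, -5311.04, -43125.66]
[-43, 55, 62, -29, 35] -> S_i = Random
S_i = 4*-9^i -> [4, -36, 324, -2916, 26244]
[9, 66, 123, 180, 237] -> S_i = 9 + 57*i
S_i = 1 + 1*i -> [1, 2, 3, 4, 5]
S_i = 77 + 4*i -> [77, 81, 85, 89, 93]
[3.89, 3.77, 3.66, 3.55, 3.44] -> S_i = 3.89*0.97^i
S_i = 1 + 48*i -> [1, 49, 97, 145, 193]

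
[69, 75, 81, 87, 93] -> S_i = 69 + 6*i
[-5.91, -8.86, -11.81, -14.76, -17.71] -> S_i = -5.91 + -2.95*i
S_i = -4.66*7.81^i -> [-4.66, -36.39, -284.24, -2219.93, -17337.64]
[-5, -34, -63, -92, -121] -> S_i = -5 + -29*i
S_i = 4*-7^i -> [4, -28, 196, -1372, 9604]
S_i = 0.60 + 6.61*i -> [0.6, 7.21, 13.82, 20.43, 27.04]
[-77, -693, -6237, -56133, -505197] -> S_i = -77*9^i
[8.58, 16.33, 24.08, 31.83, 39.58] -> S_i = 8.58 + 7.75*i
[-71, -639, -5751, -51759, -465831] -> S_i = -71*9^i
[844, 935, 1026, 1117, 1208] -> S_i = 844 + 91*i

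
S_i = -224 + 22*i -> [-224, -202, -180, -158, -136]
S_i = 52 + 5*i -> [52, 57, 62, 67, 72]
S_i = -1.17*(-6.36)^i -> [-1.17, 7.44, -47.33, 300.99, -1914.32]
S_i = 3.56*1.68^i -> [3.56, 5.98, 10.05, 16.88, 28.36]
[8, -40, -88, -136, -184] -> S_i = 8 + -48*i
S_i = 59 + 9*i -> [59, 68, 77, 86, 95]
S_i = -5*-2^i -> [-5, 10, -20, 40, -80]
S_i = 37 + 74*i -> [37, 111, 185, 259, 333]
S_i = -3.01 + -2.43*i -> [-3.01, -5.44, -7.87, -10.3, -12.73]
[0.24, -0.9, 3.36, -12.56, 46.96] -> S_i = 0.24*(-3.74)^i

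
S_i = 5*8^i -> [5, 40, 320, 2560, 20480]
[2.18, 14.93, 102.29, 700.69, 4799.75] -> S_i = 2.18*6.85^i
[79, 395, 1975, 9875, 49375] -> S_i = 79*5^i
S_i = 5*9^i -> [5, 45, 405, 3645, 32805]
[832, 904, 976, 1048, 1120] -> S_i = 832 + 72*i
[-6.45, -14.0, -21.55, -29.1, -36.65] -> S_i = -6.45 + -7.55*i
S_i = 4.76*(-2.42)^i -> [4.76, -11.52, 27.88, -67.46, 163.26]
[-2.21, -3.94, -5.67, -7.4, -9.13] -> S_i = -2.21 + -1.73*i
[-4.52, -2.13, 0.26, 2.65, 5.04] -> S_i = -4.52 + 2.39*i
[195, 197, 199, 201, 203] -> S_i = 195 + 2*i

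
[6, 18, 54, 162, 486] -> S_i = 6*3^i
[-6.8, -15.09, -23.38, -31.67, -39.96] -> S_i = -6.80 + -8.29*i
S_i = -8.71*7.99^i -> [-8.71, -69.59, -556.05, -4442.82, -35498.11]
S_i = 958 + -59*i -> [958, 899, 840, 781, 722]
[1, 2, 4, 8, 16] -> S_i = 1*2^i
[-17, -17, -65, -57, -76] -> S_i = Random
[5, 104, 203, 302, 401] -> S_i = 5 + 99*i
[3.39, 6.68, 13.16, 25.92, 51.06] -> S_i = 3.39*1.97^i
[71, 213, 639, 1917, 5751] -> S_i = 71*3^i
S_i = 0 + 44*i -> [0, 44, 88, 132, 176]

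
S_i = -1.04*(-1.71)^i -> [-1.04, 1.78, -3.04, 5.2, -8.89]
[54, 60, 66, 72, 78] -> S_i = 54 + 6*i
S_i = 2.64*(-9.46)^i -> [2.64, -24.97, 236.26, -2235.0, 21143.09]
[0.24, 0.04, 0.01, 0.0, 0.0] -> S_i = 0.24*0.17^i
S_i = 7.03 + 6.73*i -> [7.03, 13.76, 20.49, 27.22, 33.95]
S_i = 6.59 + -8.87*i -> [6.59, -2.28, -11.15, -20.02, -28.89]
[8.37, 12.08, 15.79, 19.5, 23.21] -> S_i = 8.37 + 3.71*i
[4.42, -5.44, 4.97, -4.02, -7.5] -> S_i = Random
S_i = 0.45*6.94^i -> [0.45, 3.12, 21.67, 150.41, 1043.88]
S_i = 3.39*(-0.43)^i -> [3.39, -1.46, 0.63, -0.27, 0.12]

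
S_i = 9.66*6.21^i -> [9.66, 59.99, 372.53, 2313.41, 14366.25]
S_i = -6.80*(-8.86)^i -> [-6.8, 60.25, -533.8, 4729.44, -41902.87]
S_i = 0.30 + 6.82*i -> [0.3, 7.12, 13.94, 20.76, 27.58]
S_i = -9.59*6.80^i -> [-9.59, -65.21, -443.44, -3015.4, -20504.74]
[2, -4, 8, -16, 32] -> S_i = 2*-2^i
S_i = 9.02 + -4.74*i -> [9.02, 4.28, -0.46, -5.2, -9.94]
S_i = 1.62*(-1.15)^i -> [1.62, -1.86, 2.14, -2.46, 2.83]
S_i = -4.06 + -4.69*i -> [-4.06, -8.75, -13.44, -18.13, -22.82]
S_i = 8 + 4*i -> [8, 12, 16, 20, 24]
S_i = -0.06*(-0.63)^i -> [-0.06, 0.04, -0.02, 0.02, -0.01]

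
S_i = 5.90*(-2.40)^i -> [5.9, -14.16, 33.98, -81.56, 195.75]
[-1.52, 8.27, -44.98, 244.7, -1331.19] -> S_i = -1.52*(-5.44)^i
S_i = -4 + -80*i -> [-4, -84, -164, -244, -324]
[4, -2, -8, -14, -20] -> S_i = 4 + -6*i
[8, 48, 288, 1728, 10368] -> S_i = 8*6^i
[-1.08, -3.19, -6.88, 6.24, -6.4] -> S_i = Random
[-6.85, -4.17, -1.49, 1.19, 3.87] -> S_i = -6.85 + 2.68*i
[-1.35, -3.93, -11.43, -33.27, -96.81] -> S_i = -1.35*2.91^i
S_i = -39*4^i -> [-39, -156, -624, -2496, -9984]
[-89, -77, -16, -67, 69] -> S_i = Random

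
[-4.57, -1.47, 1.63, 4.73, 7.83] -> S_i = -4.57 + 3.10*i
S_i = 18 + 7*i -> [18, 25, 32, 39, 46]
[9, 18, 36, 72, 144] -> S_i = 9*2^i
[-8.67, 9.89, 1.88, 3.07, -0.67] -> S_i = Random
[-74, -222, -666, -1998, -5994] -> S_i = -74*3^i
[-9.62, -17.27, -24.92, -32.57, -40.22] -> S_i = -9.62 + -7.65*i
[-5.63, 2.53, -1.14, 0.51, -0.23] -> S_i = -5.63*(-0.45)^i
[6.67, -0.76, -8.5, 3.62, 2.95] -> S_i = Random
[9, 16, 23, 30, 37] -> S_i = 9 + 7*i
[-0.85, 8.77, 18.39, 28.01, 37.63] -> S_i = -0.85 + 9.62*i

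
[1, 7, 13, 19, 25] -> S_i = 1 + 6*i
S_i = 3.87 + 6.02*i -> [3.87, 9.89, 15.91, 21.93, 27.95]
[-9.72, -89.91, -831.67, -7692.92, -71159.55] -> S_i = -9.72*9.25^i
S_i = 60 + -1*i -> [60, 59, 58, 57, 56]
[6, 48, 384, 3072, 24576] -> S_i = 6*8^i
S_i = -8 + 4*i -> [-8, -4, 0, 4, 8]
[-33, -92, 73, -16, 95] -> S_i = Random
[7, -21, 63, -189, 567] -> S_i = 7*-3^i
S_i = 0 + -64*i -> [0, -64, -128, -192, -256]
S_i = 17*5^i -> [17, 85, 425, 2125, 10625]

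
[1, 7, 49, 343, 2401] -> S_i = 1*7^i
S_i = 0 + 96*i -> [0, 96, 192, 288, 384]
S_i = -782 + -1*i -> [-782, -783, -784, -785, -786]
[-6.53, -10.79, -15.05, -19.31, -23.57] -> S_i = -6.53 + -4.26*i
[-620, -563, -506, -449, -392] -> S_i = -620 + 57*i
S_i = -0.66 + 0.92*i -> [-0.66, 0.26, 1.18, 2.1, 3.02]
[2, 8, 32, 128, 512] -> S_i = 2*4^i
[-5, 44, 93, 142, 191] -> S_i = -5 + 49*i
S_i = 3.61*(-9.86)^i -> [3.61, -35.59, 350.96, -3460.49, 34120.46]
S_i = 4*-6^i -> [4, -24, 144, -864, 5184]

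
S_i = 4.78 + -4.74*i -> [4.78, 0.04, -4.7, -9.44, -14.18]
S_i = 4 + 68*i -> [4, 72, 140, 208, 276]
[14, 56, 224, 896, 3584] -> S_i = 14*4^i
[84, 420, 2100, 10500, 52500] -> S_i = 84*5^i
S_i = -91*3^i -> [-91, -273, -819, -2457, -7371]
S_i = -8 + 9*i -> [-8, 1, 10, 19, 28]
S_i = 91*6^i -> [91, 546, 3276, 19656, 117936]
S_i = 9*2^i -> [9, 18, 36, 72, 144]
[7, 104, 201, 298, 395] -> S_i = 7 + 97*i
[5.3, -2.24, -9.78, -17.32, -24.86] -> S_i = 5.30 + -7.54*i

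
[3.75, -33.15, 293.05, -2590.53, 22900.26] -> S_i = 3.75*(-8.84)^i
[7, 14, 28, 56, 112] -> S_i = 7*2^i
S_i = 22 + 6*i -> [22, 28, 34, 40, 46]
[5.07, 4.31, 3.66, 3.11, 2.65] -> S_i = 5.07*0.85^i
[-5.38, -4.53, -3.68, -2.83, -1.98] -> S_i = -5.38 + 0.85*i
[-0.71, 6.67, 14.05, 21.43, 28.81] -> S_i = -0.71 + 7.38*i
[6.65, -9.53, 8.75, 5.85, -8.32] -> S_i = Random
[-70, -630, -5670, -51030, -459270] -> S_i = -70*9^i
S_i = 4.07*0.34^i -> [4.07, 1.38, 0.47, 0.16, 0.05]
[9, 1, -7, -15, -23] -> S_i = 9 + -8*i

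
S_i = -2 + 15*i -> [-2, 13, 28, 43, 58]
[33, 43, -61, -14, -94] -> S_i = Random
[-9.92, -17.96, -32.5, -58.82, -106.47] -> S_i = -9.92*1.81^i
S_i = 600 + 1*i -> [600, 601, 602, 603, 604]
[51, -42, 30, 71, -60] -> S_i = Random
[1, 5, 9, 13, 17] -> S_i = 1 + 4*i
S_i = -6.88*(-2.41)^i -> [-6.88, 16.58, -39.96, 96.3, -232.09]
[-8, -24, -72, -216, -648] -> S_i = -8*3^i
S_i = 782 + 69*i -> [782, 851, 920, 989, 1058]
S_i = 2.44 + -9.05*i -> [2.44, -6.61, -15.66, -24.71, -33.76]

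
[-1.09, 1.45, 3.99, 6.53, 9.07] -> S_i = -1.09 + 2.54*i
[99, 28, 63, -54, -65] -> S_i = Random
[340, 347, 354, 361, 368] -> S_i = 340 + 7*i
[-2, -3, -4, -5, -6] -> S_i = -2 + -1*i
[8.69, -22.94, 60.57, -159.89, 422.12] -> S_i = 8.69*(-2.64)^i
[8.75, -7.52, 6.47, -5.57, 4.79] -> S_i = 8.75*(-0.86)^i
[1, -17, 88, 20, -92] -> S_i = Random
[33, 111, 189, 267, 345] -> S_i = 33 + 78*i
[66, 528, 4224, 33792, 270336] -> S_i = 66*8^i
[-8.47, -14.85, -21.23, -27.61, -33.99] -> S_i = -8.47 + -6.38*i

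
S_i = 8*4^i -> [8, 32, 128, 512, 2048]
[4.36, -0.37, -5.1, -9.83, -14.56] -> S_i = 4.36 + -4.73*i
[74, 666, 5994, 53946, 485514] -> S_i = 74*9^i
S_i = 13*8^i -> [13, 104, 832, 6656, 53248]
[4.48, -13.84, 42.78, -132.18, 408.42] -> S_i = 4.48*(-3.09)^i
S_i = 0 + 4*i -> [0, 4, 8, 12, 16]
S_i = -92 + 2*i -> [-92, -90, -88, -86, -84]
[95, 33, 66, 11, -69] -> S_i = Random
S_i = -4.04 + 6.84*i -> [-4.04, 2.8, 9.64, 16.48, 23.32]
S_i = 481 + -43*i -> [481, 438, 395, 352, 309]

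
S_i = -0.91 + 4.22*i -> [-0.91, 3.31, 7.53, 11.75, 15.97]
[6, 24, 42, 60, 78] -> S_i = 6 + 18*i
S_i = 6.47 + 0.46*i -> [6.47, 6.93, 7.39, 7.85, 8.31]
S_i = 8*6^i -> [8, 48, 288, 1728, 10368]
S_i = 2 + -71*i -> [2, -69, -140, -211, -282]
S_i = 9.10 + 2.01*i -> [9.1, 11.11, 13.12, 15.13, 17.14]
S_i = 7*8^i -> [7, 56, 448, 3584, 28672]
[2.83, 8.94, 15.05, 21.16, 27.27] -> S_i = 2.83 + 6.11*i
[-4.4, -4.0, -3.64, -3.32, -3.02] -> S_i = -4.40*0.91^i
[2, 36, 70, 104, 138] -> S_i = 2 + 34*i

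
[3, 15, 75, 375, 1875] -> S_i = 3*5^i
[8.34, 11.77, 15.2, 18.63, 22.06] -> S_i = 8.34 + 3.43*i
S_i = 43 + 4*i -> [43, 47, 51, 55, 59]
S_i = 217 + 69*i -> [217, 286, 355, 424, 493]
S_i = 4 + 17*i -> [4, 21, 38, 55, 72]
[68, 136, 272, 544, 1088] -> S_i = 68*2^i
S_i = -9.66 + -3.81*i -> [-9.66, -13.47, -17.28, -21.09, -24.9]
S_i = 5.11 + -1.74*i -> [5.11, 3.37, 1.63, -0.11, -1.85]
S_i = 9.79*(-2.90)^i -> [9.79, -28.39, 82.33, -238.77, 692.43]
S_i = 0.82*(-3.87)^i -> [0.82, -3.17, 12.28, -47.53, 183.93]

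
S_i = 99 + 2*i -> [99, 101, 103, 105, 107]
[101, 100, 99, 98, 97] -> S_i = 101 + -1*i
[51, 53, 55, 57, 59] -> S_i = 51 + 2*i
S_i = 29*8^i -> [29, 232, 1856, 14848, 118784]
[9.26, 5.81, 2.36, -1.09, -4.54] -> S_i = 9.26 + -3.45*i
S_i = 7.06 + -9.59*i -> [7.06, -2.53, -12.12, -21.71, -31.3]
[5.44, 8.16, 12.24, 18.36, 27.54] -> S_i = 5.44*1.50^i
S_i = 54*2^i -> [54, 108, 216, 432, 864]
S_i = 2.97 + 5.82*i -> [2.97, 8.79, 14.61, 20.43, 26.25]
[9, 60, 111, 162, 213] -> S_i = 9 + 51*i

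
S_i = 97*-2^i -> [97, -194, 388, -776, 1552]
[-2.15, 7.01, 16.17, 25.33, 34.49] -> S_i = -2.15 + 9.16*i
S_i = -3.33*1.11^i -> [-3.33, -3.7, -4.1, -4.55, -5.06]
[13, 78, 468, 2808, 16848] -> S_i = 13*6^i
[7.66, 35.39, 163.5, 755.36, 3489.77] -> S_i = 7.66*4.62^i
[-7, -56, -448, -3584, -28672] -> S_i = -7*8^i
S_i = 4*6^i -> [4, 24, 144, 864, 5184]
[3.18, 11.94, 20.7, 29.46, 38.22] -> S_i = 3.18 + 8.76*i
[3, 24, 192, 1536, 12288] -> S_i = 3*8^i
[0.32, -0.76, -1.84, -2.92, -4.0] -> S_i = 0.32 + -1.08*i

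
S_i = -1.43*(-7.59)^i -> [-1.43, 10.85, -82.38, 625.26, -4745.73]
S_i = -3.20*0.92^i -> [-3.2, -2.94, -2.71, -2.49, -2.29]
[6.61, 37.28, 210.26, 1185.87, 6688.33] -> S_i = 6.61*5.64^i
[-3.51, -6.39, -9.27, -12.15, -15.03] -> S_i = -3.51 + -2.88*i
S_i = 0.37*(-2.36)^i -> [0.37, -0.87, 2.06, -4.86, 11.48]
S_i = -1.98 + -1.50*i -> [-1.98, -3.48, -4.98, -6.48, -7.98]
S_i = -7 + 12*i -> [-7, 5, 17, 29, 41]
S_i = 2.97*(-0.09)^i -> [2.97, -0.27, 0.02, -0.0, 0.0]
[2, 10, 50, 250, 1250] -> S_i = 2*5^i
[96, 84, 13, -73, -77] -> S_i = Random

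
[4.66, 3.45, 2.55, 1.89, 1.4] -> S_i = 4.66*0.74^i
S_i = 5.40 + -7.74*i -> [5.4, -2.34, -10.08, -17.82, -25.56]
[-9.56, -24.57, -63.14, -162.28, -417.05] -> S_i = -9.56*2.57^i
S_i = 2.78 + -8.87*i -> [2.78, -6.09, -14.96, -23.83, -32.7]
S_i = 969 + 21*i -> [969, 990, 1011, 1032, 1053]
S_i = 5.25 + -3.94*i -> [5.25, 1.31, -2.63, -6.57, -10.51]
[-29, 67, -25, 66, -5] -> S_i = Random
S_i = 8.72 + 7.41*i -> [8.72, 16.13, 23.54, 30.95, 38.36]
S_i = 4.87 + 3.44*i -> [4.87, 8.31, 11.75, 15.19, 18.63]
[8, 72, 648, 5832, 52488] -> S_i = 8*9^i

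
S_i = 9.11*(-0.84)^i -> [9.11, -7.65, 6.43, -5.4, 4.54]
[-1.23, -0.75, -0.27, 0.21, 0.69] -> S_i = -1.23 + 0.48*i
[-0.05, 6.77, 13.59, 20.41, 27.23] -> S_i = -0.05 + 6.82*i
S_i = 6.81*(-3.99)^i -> [6.81, -27.17, 108.42, -432.58, 1725.99]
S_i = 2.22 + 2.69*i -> [2.22, 4.91, 7.6, 10.29, 12.98]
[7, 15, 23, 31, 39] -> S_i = 7 + 8*i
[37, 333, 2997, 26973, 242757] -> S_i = 37*9^i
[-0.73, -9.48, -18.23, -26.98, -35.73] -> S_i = -0.73 + -8.75*i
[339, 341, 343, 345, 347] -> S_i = 339 + 2*i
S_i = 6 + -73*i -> [6, -67, -140, -213, -286]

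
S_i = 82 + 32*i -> [82, 114, 146, 178, 210]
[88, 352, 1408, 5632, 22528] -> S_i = 88*4^i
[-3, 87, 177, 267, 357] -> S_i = -3 + 90*i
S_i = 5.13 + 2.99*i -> [5.13, 8.12, 11.11, 14.1, 17.09]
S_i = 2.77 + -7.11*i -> [2.77, -4.34, -11.45, -18.56, -25.67]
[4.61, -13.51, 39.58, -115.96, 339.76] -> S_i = 4.61*(-2.93)^i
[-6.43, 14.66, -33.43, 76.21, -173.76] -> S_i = -6.43*(-2.28)^i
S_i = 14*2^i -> [14, 28, 56, 112, 224]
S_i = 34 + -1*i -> [34, 33, 32, 31, 30]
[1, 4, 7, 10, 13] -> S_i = 1 + 3*i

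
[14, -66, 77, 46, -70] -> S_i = Random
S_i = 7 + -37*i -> [7, -30, -67, -104, -141]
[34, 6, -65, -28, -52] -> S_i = Random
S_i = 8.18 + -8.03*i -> [8.18, 0.15, -7.88, -15.91, -23.94]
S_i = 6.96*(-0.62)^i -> [6.96, -4.32, 2.68, -1.66, 1.03]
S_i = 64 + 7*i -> [64, 71, 78, 85, 92]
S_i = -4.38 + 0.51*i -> [-4.38, -3.87, -3.36, -2.85, -2.34]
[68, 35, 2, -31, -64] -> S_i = 68 + -33*i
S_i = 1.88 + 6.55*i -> [1.88, 8.43, 14.98, 21.53, 28.08]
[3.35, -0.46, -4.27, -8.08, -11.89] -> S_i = 3.35 + -3.81*i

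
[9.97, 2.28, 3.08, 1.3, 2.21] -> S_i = Random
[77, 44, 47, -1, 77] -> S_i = Random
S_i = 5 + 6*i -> [5, 11, 17, 23, 29]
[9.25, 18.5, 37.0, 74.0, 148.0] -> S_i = 9.25*2.00^i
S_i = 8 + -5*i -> [8, 3, -2, -7, -12]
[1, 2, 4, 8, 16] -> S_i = 1*2^i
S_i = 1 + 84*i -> [1, 85, 169, 253, 337]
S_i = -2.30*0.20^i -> [-2.3, -0.46, -0.09, -0.02, -0.0]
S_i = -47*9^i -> [-47, -423, -3807, -34263, -308367]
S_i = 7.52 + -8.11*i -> [7.52, -0.59, -8.7, -16.81, -24.92]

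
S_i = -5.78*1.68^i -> [-5.78, -9.71, -16.31, -27.41, -46.04]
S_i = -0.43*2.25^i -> [-0.43, -0.97, -2.18, -4.9, -11.02]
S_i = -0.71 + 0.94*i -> [-0.71, 0.23, 1.17, 2.11, 3.05]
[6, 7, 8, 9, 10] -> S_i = 6 + 1*i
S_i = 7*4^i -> [7, 28, 112, 448, 1792]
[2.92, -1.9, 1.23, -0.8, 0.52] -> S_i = 2.92*(-0.65)^i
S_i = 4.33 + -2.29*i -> [4.33, 2.04, -0.25, -2.54, -4.83]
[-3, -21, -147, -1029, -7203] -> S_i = -3*7^i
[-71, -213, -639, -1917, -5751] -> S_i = -71*3^i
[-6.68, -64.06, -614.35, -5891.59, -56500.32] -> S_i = -6.68*9.59^i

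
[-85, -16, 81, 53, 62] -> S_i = Random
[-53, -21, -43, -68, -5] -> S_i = Random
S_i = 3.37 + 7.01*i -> [3.37, 10.38, 17.39, 24.4, 31.41]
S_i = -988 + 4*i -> [-988, -984, -980, -976, -972]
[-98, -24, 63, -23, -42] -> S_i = Random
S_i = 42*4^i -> [42, 168, 672, 2688, 10752]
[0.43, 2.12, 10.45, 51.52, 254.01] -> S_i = 0.43*4.93^i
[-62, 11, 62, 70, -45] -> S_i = Random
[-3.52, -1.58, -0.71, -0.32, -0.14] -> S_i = -3.52*0.45^i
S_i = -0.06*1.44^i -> [-0.06, -0.09, -0.12, -0.18, -0.26]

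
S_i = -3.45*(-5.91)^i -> [-3.45, 20.39, -120.5, 712.17, -4208.9]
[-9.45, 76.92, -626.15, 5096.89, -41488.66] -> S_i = -9.45*(-8.14)^i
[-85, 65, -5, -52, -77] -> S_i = Random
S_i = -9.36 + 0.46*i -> [-9.36, -8.9, -8.44, -7.98, -7.52]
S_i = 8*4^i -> [8, 32, 128, 512, 2048]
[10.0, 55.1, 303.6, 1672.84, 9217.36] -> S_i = 10.00*5.51^i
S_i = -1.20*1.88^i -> [-1.2, -2.26, -4.24, -7.97, -14.99]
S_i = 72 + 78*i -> [72, 150, 228, 306, 384]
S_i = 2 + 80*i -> [2, 82, 162, 242, 322]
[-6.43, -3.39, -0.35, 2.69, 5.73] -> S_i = -6.43 + 3.04*i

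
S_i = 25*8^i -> [25, 200, 1600, 12800, 102400]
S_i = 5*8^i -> [5, 40, 320, 2560, 20480]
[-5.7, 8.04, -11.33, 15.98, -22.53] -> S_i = -5.70*(-1.41)^i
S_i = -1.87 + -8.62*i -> [-1.87, -10.49, -19.11, -27.73, -36.35]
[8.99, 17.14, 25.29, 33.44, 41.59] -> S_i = 8.99 + 8.15*i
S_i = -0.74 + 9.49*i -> [-0.74, 8.75, 18.24, 27.73, 37.22]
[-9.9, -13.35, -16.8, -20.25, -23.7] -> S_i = -9.90 + -3.45*i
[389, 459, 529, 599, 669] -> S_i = 389 + 70*i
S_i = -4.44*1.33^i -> [-4.44, -5.91, -7.85, -10.45, -13.89]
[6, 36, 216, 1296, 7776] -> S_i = 6*6^i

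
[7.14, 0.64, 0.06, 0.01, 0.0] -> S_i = 7.14*0.09^i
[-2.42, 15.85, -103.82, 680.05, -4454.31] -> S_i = -2.42*(-6.55)^i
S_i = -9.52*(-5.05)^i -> [-9.52, 48.08, -242.78, 1226.06, -6191.59]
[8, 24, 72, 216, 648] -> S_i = 8*3^i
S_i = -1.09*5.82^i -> [-1.09, -6.34, -36.92, -214.88, -1250.6]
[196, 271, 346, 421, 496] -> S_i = 196 + 75*i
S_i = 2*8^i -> [2, 16, 128, 1024, 8192]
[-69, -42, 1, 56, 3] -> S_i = Random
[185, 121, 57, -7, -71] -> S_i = 185 + -64*i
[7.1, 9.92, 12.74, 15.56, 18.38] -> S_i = 7.10 + 2.82*i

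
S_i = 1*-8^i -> [1, -8, 64, -512, 4096]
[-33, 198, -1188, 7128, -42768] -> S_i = -33*-6^i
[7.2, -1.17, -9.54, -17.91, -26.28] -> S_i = 7.20 + -8.37*i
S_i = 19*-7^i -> [19, -133, 931, -6517, 45619]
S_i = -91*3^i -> [-91, -273, -819, -2457, -7371]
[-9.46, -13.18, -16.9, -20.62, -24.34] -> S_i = -9.46 + -3.72*i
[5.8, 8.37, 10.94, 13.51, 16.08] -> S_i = 5.80 + 2.57*i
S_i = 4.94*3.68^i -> [4.94, 18.18, 66.9, 246.19, 905.98]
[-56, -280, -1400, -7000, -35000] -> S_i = -56*5^i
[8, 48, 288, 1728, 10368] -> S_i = 8*6^i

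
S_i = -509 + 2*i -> [-509, -507, -505, -503, -501]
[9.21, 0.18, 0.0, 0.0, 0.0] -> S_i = 9.21*0.02^i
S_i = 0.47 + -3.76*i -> [0.47, -3.29, -7.05, -10.81, -14.57]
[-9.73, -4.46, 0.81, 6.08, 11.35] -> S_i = -9.73 + 5.27*i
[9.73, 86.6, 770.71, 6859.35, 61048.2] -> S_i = 9.73*8.90^i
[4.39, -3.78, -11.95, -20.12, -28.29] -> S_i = 4.39 + -8.17*i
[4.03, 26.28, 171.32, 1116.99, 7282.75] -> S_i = 4.03*6.52^i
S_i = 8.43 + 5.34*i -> [8.43, 13.77, 19.11, 24.45, 29.79]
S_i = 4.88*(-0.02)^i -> [4.88, -0.1, 0.0, -0.0, 0.0]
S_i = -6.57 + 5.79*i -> [-6.57, -0.78, 5.01, 10.8, 16.59]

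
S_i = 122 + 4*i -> [122, 126, 130, 134, 138]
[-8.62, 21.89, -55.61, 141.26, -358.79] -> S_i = -8.62*(-2.54)^i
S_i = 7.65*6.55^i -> [7.65, 50.11, 328.2, 2149.74, 14080.78]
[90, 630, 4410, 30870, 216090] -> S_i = 90*7^i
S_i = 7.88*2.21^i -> [7.88, 17.41, 38.49, 85.06, 187.97]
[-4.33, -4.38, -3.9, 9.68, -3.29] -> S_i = Random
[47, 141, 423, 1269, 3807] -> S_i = 47*3^i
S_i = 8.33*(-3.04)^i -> [8.33, -25.32, 76.98, -234.03, 711.44]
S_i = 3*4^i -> [3, 12, 48, 192, 768]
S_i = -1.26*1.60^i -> [-1.26, -2.02, -3.23, -5.16, -8.26]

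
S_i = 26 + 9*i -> [26, 35, 44, 53, 62]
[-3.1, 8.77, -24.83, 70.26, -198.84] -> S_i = -3.10*(-2.83)^i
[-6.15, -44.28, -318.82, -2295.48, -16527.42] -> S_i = -6.15*7.20^i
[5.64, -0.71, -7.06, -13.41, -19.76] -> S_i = 5.64 + -6.35*i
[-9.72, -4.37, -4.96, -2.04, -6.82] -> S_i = Random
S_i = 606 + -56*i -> [606, 550, 494, 438, 382]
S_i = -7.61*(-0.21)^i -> [-7.61, 1.6, -0.34, 0.07, -0.01]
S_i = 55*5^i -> [55, 275, 1375, 6875, 34375]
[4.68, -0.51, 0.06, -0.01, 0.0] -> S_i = 4.68*(-0.11)^i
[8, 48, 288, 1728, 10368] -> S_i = 8*6^i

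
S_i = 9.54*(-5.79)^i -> [9.54, -55.24, 319.82, -1851.76, 10721.67]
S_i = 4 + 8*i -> [4, 12, 20, 28, 36]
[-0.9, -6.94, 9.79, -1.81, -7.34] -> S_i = Random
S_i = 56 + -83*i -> [56, -27, -110, -193, -276]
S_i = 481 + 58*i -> [481, 539, 597, 655, 713]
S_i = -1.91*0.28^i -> [-1.91, -0.53, -0.15, -0.04, -0.01]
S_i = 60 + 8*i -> [60, 68, 76, 84, 92]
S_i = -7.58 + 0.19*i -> [-7.58, -7.39, -7.2, -7.01, -6.82]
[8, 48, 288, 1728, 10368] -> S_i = 8*6^i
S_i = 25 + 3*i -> [25, 28, 31, 34, 37]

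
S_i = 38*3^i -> [38, 114, 342, 1026, 3078]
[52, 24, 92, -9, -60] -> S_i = Random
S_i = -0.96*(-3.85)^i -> [-0.96, 3.7, -14.23, 54.78, -210.92]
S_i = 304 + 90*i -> [304, 394, 484, 574, 664]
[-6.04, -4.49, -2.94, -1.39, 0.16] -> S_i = -6.04 + 1.55*i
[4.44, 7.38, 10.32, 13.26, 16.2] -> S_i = 4.44 + 2.94*i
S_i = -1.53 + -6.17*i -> [-1.53, -7.7, -13.87, -20.04, -26.21]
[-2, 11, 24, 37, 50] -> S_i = -2 + 13*i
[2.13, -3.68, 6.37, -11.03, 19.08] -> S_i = 2.13*(-1.73)^i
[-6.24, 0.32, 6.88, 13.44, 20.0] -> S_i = -6.24 + 6.56*i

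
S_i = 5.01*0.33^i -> [5.01, 1.65, 0.55, 0.18, 0.06]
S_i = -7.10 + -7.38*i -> [-7.1, -14.48, -21.86, -29.24, -36.62]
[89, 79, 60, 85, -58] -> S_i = Random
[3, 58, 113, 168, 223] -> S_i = 3 + 55*i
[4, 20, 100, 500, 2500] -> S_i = 4*5^i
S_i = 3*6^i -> [3, 18, 108, 648, 3888]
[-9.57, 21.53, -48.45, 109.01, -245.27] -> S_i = -9.57*(-2.25)^i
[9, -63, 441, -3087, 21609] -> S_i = 9*-7^i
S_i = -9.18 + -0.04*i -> [-9.18, -9.22, -9.26, -9.3, -9.34]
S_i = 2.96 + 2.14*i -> [2.96, 5.1, 7.24, 9.38, 11.52]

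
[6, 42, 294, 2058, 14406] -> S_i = 6*7^i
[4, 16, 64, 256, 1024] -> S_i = 4*4^i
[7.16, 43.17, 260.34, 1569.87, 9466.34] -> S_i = 7.16*6.03^i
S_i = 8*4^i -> [8, 32, 128, 512, 2048]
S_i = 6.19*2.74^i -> [6.19, 16.96, 46.47, 127.33, 348.89]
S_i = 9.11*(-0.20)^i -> [9.11, -1.82, 0.36, -0.07, 0.01]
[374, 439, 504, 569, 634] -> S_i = 374 + 65*i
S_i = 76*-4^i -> [76, -304, 1216, -4864, 19456]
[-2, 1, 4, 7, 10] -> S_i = -2 + 3*i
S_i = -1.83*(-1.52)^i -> [-1.83, 2.78, -4.23, 6.43, -9.77]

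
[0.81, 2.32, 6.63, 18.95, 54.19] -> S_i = 0.81*2.86^i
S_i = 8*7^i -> [8, 56, 392, 2744, 19208]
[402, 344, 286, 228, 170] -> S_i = 402 + -58*i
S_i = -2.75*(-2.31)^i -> [-2.75, 6.35, -14.67, 33.9, -78.3]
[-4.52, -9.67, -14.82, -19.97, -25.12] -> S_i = -4.52 + -5.15*i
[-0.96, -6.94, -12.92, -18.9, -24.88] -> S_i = -0.96 + -5.98*i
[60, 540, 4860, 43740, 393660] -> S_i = 60*9^i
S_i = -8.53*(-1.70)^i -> [-8.53, 14.5, -24.65, 41.91, -71.24]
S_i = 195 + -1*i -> [195, 194, 193, 192, 191]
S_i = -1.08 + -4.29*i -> [-1.08, -5.37, -9.66, -13.95, -18.24]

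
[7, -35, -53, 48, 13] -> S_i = Random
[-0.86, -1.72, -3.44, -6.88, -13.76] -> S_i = -0.86*2.00^i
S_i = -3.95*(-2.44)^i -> [-3.95, 9.64, -23.52, 57.38, -140.01]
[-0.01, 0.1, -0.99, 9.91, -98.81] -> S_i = -0.01*(-9.97)^i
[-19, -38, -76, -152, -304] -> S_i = -19*2^i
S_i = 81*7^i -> [81, 567, 3969, 27783, 194481]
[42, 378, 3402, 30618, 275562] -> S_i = 42*9^i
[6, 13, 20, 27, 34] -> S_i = 6 + 7*i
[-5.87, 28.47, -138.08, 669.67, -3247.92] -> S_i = -5.87*(-4.85)^i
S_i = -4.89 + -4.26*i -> [-4.89, -9.15, -13.41, -17.67, -21.93]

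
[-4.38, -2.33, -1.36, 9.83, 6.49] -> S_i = Random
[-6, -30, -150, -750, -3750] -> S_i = -6*5^i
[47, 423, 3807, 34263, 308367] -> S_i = 47*9^i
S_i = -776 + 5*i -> [-776, -771, -766, -761, -756]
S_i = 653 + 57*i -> [653, 710, 767, 824, 881]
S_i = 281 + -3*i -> [281, 278, 275, 272, 269]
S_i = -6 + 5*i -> [-6, -1, 4, 9, 14]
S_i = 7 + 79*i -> [7, 86, 165, 244, 323]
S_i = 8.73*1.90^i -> [8.73, 16.59, 31.52, 59.88, 113.77]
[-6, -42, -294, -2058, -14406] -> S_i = -6*7^i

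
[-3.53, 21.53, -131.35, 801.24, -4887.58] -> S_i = -3.53*(-6.10)^i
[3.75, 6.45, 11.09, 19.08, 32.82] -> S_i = 3.75*1.72^i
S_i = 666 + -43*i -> [666, 623, 580, 537, 494]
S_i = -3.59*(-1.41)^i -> [-3.59, 5.06, -7.14, 10.06, -14.19]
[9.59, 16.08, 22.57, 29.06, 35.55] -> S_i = 9.59 + 6.49*i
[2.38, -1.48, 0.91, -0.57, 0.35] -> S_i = 2.38*(-0.62)^i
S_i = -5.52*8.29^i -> [-5.52, -45.76, -379.36, -3144.87, -26070.97]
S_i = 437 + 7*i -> [437, 444, 451, 458, 465]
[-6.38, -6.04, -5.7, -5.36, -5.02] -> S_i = -6.38 + 0.34*i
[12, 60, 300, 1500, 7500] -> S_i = 12*5^i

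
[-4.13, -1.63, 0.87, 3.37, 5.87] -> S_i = -4.13 + 2.50*i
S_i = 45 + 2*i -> [45, 47, 49, 51, 53]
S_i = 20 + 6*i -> [20, 26, 32, 38, 44]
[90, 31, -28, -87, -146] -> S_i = 90 + -59*i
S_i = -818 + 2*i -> [-818, -816, -814, -812, -810]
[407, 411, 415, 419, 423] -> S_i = 407 + 4*i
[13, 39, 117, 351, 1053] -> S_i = 13*3^i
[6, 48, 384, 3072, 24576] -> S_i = 6*8^i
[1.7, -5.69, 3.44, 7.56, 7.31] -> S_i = Random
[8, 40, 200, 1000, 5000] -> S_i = 8*5^i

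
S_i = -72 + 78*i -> [-72, 6, 84, 162, 240]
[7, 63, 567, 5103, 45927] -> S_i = 7*9^i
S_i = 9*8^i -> [9, 72, 576, 4608, 36864]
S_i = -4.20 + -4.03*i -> [-4.2, -8.23, -12.26, -16.29, -20.32]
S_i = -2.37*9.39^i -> [-2.37, -22.25, -208.97, -1962.21, -18425.14]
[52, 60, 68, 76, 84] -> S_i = 52 + 8*i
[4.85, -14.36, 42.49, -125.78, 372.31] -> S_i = 4.85*(-2.96)^i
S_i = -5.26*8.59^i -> [-5.26, -45.18, -388.13, -3334.0, -28639.04]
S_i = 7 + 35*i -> [7, 42, 77, 112, 147]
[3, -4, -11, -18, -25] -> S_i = 3 + -7*i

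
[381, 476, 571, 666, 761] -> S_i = 381 + 95*i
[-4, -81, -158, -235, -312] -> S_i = -4 + -77*i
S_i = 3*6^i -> [3, 18, 108, 648, 3888]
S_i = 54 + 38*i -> [54, 92, 130, 168, 206]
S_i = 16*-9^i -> [16, -144, 1296, -11664, 104976]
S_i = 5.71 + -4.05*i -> [5.71, 1.66, -2.39, -6.44, -10.49]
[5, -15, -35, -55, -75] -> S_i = 5 + -20*i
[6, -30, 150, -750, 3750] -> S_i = 6*-5^i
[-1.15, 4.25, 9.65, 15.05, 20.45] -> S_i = -1.15 + 5.40*i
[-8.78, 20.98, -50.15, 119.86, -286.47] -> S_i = -8.78*(-2.39)^i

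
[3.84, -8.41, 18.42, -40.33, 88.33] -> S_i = 3.84*(-2.19)^i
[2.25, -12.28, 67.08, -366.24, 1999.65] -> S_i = 2.25*(-5.46)^i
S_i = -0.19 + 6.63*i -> [-0.19, 6.44, 13.07, 19.7, 26.33]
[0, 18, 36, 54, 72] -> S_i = 0 + 18*i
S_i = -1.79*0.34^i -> [-1.79, -0.61, -0.21, -0.07, -0.02]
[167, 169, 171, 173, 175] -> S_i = 167 + 2*i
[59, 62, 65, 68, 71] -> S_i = 59 + 3*i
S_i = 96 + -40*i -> [96, 56, 16, -24, -64]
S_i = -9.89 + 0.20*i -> [-9.89, -9.69, -9.49, -9.29, -9.09]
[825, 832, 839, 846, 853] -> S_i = 825 + 7*i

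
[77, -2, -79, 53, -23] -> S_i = Random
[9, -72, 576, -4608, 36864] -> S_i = 9*-8^i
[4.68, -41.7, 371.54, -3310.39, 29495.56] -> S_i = 4.68*(-8.91)^i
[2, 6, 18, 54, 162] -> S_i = 2*3^i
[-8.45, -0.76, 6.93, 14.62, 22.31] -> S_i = -8.45 + 7.69*i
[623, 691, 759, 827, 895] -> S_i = 623 + 68*i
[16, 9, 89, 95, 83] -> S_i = Random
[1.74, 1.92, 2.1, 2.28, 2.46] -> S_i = 1.74 + 0.18*i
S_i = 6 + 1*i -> [6, 7, 8, 9, 10]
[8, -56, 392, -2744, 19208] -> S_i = 8*-7^i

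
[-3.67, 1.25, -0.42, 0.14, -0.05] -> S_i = -3.67*(-0.34)^i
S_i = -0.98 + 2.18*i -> [-0.98, 1.2, 3.38, 5.56, 7.74]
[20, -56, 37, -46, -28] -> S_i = Random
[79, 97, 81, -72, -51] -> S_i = Random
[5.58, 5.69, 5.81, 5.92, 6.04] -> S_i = 5.58*1.02^i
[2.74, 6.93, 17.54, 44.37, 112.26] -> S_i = 2.74*2.53^i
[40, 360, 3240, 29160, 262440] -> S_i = 40*9^i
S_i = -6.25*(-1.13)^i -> [-6.25, 7.06, -7.98, 9.02, -10.19]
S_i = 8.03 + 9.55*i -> [8.03, 17.58, 27.13, 36.68, 46.23]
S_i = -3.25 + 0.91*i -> [-3.25, -2.34, -1.43, -0.52, 0.39]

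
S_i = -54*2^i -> [-54, -108, -216, -432, -864]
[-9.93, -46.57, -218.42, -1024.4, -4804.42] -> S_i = -9.93*4.69^i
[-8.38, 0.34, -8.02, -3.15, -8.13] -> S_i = Random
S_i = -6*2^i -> [-6, -12, -24, -48, -96]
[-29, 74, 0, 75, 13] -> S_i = Random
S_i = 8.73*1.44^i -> [8.73, 12.57, 18.1, 26.07, 37.54]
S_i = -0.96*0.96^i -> [-0.96, -0.92, -0.88, -0.85, -0.82]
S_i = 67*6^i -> [67, 402, 2412, 14472, 86832]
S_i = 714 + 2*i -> [714, 716, 718, 720, 722]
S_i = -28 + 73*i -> [-28, 45, 118, 191, 264]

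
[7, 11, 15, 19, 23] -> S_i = 7 + 4*i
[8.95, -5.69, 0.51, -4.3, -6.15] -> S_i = Random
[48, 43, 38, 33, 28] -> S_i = 48 + -5*i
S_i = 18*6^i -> [18, 108, 648, 3888, 23328]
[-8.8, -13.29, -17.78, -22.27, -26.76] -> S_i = -8.80 + -4.49*i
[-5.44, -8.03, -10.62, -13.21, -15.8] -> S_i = -5.44 + -2.59*i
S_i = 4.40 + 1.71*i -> [4.4, 6.11, 7.82, 9.53, 11.24]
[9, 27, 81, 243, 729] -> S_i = 9*3^i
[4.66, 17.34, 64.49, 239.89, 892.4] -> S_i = 4.66*3.72^i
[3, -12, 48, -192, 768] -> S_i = 3*-4^i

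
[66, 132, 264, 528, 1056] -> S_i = 66*2^i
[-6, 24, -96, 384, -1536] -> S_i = -6*-4^i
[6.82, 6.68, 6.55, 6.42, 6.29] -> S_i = 6.82*0.98^i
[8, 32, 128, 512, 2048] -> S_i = 8*4^i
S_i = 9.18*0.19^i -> [9.18, 1.74, 0.33, 0.06, 0.01]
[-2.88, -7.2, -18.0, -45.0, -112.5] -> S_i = -2.88*2.50^i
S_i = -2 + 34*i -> [-2, 32, 66, 100, 134]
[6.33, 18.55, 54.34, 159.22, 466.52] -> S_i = 6.33*2.93^i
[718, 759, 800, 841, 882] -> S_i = 718 + 41*i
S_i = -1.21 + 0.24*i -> [-1.21, -0.97, -0.73, -0.49, -0.25]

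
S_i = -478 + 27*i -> [-478, -451, -424, -397, -370]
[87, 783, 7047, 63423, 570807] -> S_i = 87*9^i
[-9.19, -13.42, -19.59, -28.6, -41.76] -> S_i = -9.19*1.46^i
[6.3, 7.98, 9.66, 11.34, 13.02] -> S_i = 6.30 + 1.68*i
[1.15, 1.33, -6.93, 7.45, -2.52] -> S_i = Random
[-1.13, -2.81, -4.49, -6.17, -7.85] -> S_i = -1.13 + -1.68*i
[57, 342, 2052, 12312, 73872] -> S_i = 57*6^i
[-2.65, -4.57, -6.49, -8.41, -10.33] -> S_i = -2.65 + -1.92*i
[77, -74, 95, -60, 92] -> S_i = Random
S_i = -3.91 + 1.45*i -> [-3.91, -2.46, -1.01, 0.44, 1.89]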